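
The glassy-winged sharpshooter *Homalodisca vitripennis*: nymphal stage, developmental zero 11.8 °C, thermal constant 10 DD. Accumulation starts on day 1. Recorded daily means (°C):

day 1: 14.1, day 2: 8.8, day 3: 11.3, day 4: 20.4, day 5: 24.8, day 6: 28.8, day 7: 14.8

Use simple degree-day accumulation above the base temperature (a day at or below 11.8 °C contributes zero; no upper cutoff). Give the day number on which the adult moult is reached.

day 4

Daily DD above 11.8 °C: 2.3, 0.0, 0.0, 8.6, 13.0, 17.0, 3.0.
Cumulative: 2.3, 2.3, 2.3, 10.9, 23.9, 40.9, 43.9.
The total first reaches 10 DD on day 4.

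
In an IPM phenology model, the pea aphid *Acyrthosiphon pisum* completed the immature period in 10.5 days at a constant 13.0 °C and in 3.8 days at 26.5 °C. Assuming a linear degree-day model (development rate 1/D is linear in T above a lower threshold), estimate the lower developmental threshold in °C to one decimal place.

5.3 °C

Equal thermal constants: D₁(T₁ − T_b) = D₂(T₂ − T_b).
10.5·(13.0 − T_b) = 3.8·(26.5 − T_b)
T_b = (10.5·13.0 − 3.8·26.5) / (10.5 − 3.8) = 35.80 / 6.7 = 5.343 °C ≈ 5.3 °C.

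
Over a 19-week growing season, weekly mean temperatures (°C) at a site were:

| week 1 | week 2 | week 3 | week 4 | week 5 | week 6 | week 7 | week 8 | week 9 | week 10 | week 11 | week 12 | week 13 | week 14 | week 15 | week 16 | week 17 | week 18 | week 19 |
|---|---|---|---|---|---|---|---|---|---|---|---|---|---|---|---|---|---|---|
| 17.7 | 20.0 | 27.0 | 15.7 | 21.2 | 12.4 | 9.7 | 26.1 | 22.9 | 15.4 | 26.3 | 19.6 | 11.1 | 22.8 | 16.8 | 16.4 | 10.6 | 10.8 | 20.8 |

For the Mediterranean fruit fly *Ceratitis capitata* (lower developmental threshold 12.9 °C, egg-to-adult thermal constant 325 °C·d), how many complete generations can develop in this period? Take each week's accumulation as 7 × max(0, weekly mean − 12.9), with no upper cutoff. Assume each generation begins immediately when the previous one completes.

Weekly DD (7 × max(0, T̄ − 12.9)): 33.6, 49.7, 98.7, 19.6, 58.1, 0.0, 0.0, 92.4, 70.0, 17.5, 93.8, 46.9, 0.0, 69.3, 27.3, 24.5, 0.0, 0.0, 55.3.
Season total = 756.7 DD.
Complete generations = ⌊756.7 / 325⌋ = 2.

2 generations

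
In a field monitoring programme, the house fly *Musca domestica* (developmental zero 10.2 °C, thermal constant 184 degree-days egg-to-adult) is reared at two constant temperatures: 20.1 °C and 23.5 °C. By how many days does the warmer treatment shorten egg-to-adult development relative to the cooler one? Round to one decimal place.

4.8 days

At 20.1 °C: 184 / (20.1 − 10.2) = 184 / 9.9 = 18.586 d.
At 23.5 °C: 184 / (23.5 − 10.2) = 184 / 13.3 = 13.835 d.
Difference = |18.586 − 13.835| = 4.751 ≈ 4.8 days.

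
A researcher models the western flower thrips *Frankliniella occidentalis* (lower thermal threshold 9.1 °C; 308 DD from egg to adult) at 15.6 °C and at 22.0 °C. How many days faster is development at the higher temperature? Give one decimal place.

At 15.6 °C: 308 / (15.6 − 9.1) = 308 / 6.5 = 47.385 d.
At 22.0 °C: 308 / (22.0 − 9.1) = 308 / 12.9 = 23.876 d.
Difference = |47.385 − 23.876| = 23.509 ≈ 23.5 days.

23.5 days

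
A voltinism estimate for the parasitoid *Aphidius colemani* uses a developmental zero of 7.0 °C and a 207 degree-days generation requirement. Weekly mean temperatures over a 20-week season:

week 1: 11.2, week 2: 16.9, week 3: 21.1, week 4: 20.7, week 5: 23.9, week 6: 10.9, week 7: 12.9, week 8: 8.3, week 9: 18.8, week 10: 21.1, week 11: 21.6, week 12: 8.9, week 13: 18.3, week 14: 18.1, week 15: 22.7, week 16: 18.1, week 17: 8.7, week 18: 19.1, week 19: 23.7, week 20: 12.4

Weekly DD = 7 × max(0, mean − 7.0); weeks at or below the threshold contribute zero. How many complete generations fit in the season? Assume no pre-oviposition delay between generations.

Weekly DD (7 × max(0, T̄ − 7.0)): 29.4, 69.3, 98.7, 95.9, 118.3, 27.3, 41.3, 9.1, 82.6, 98.7, 102.2, 13.3, 79.1, 77.7, 109.9, 77.7, 11.9, 84.7, 116.9, 37.8.
Season total = 1381.8 DD.
Complete generations = ⌊1381.8 / 207⌋ = 6.

6 generations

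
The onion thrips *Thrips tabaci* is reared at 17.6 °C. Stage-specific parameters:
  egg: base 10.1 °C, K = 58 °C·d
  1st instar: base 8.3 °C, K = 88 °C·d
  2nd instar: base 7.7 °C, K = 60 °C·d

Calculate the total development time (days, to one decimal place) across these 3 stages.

23.3 days

egg: 58 / (17.6 − 10.1) = 58 / 7.5 = 7.733 d.
1st instar: 88 / (17.6 − 8.3) = 88 / 9.3 = 9.462 d.
2nd instar: 60 / (17.6 − 7.7) = 60 / 9.9 = 6.061 d.
Sum = 23.256 ≈ 23.3 days.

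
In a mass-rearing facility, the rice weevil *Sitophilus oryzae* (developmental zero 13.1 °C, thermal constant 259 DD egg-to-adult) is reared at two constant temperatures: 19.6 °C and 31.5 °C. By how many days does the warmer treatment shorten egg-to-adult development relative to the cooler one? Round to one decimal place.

At 19.6 °C: 259 / (19.6 − 13.1) = 259 / 6.5 = 39.846 d.
At 31.5 °C: 259 / (31.5 − 13.1) = 259 / 18.4 = 14.076 d.
Difference = |39.846 − 14.076| = 25.770 ≈ 25.8 days.

25.8 days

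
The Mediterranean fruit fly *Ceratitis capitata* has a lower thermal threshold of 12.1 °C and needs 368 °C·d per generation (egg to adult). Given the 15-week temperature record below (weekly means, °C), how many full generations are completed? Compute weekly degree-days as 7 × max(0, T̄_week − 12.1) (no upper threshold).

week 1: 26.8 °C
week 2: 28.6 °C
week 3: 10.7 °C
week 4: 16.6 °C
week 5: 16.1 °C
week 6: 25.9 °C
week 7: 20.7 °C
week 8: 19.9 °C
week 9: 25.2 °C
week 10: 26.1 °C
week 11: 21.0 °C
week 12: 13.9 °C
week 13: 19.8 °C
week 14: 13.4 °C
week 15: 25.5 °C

2 generations

Weekly DD (7 × max(0, T̄ − 12.1)): 102.9, 115.5, 0.0, 31.5, 28.0, 96.6, 60.2, 54.6, 91.7, 98.0, 62.3, 12.6, 53.9, 9.1, 93.8.
Season total = 910.7 DD.
Complete generations = ⌊910.7 / 368⌋ = 2.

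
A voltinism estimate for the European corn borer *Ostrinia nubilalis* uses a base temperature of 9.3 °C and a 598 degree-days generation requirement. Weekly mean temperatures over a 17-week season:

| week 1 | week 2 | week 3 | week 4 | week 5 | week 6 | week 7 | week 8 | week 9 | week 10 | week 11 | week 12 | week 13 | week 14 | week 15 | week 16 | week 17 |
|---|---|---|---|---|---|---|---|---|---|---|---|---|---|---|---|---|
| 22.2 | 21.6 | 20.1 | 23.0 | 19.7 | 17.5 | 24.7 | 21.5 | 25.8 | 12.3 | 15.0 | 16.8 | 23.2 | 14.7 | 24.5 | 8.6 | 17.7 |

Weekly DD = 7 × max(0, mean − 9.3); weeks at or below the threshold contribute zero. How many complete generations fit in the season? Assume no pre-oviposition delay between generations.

2 generations

Weekly DD (7 × max(0, T̄ − 9.3)): 90.3, 86.1, 75.6, 95.9, 72.8, 57.4, 107.8, 85.4, 115.5, 21.0, 39.9, 52.5, 97.3, 37.8, 106.4, 0.0, 58.8.
Season total = 1200.5 DD.
Complete generations = ⌊1200.5 / 598⌋ = 2.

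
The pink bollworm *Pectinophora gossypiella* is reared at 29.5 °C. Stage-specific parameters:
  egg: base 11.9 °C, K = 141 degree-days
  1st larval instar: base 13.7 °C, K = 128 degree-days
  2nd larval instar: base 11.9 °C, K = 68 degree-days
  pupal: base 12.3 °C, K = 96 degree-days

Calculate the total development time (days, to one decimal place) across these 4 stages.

25.6 days

egg: 141 / (29.5 − 11.9) = 141 / 17.6 = 8.011 d.
1st larval instar: 128 / (29.5 − 13.7) = 128 / 15.8 = 8.101 d.
2nd larval instar: 68 / (29.5 − 11.9) = 68 / 17.6 = 3.864 d.
pupal: 96 / (29.5 − 12.3) = 96 / 17.2 = 5.581 d.
Sum = 25.558 ≈ 25.6 days.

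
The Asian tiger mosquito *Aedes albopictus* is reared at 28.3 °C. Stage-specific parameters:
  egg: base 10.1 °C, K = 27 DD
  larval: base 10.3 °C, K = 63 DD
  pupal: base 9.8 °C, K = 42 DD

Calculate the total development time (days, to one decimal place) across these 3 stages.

7.3 days

egg: 27 / (28.3 − 10.1) = 27 / 18.2 = 1.484 d.
larval: 63 / (28.3 − 10.3) = 63 / 18.0 = 3.500 d.
pupal: 42 / (28.3 − 9.8) = 42 / 18.5 = 2.270 d.
Sum = 7.254 ≈ 7.3 days.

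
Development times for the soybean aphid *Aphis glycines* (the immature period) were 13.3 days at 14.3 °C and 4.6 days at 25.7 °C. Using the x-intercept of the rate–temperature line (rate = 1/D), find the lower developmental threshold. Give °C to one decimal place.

8.3 °C

Equal thermal constants: D₁(T₁ − T_b) = D₂(T₂ − T_b).
13.3·(14.3 − T_b) = 4.6·(25.7 − T_b)
T_b = (13.3·14.3 − 4.6·25.7) / (13.3 − 4.6) = 71.97 / 8.7 = 8.272 °C ≈ 8.3 °C.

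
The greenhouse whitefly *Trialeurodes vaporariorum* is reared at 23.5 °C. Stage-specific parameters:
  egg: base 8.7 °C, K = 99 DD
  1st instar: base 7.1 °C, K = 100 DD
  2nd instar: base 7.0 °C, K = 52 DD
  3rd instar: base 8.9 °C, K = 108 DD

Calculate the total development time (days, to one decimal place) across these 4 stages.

egg: 99 / (23.5 − 8.7) = 99 / 14.8 = 6.689 d.
1st instar: 100 / (23.5 − 7.1) = 100 / 16.4 = 6.098 d.
2nd instar: 52 / (23.5 − 7.0) = 52 / 16.5 = 3.152 d.
3rd instar: 108 / (23.5 − 8.9) = 108 / 14.6 = 7.397 d.
Sum = 23.336 ≈ 23.3 days.

23.3 days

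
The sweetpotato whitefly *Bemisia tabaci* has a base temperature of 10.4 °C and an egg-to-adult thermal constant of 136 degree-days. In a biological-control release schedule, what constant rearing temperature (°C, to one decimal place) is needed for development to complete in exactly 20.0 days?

Required daily accumulation = 136 / 20.0 = 6.800 DD/day.
T = T_base + 6.800 = 10.4 + 6.800 = 17.200 ≈ 17.2 °C.

17.2 °C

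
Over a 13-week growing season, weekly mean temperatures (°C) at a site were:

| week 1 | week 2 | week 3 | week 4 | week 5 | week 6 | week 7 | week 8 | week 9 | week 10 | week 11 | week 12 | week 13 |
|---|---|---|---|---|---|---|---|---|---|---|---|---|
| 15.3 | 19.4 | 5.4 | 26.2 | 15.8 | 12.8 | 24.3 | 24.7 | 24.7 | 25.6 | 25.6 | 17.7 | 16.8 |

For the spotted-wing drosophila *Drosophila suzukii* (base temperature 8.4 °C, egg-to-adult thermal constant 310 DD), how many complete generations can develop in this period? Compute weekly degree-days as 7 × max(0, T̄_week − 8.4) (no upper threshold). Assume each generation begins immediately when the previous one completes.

Weekly DD (7 × max(0, T̄ − 8.4)): 48.3, 77.0, 0.0, 124.6, 51.8, 30.8, 111.3, 114.1, 114.1, 120.4, 120.4, 65.1, 58.8.
Season total = 1036.7 DD.
Complete generations = ⌊1036.7 / 310⌋ = 3.

3 generations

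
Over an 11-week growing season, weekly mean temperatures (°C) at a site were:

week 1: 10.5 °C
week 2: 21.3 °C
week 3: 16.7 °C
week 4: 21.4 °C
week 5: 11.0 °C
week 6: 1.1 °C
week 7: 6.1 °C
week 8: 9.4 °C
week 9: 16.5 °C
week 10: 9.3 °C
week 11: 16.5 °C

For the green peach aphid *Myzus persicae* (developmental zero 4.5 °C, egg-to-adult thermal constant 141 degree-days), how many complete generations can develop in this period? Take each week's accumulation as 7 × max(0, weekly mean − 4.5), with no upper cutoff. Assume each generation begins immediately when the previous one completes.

4 generations

Weekly DD (7 × max(0, T̄ − 4.5)): 42.0, 117.6, 85.4, 118.3, 45.5, 0.0, 11.2, 34.3, 84.0, 33.6, 84.0.
Season total = 655.9 DD.
Complete generations = ⌊655.9 / 141⌋ = 4.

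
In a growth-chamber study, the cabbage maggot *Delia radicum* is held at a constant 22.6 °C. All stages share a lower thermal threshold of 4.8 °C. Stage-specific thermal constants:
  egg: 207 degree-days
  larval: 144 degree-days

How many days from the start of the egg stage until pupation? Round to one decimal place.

Daily accumulation at 22.6 °C = 22.6 − 4.8 = 17.8 DD/day.
Total K = 207 + 144 = 351 DD.
Total duration = 351 / 17.8 = 19.719 ≈ 19.7 days.

19.7 days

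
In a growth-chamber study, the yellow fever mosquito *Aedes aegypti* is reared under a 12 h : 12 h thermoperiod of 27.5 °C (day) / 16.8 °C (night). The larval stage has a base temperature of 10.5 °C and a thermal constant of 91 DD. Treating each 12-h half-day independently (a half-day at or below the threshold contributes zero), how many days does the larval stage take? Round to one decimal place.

Day half: max(0, 27.5 − 10.5) × 0.5 = 17.0 × 0.5 = 8.50 DD.
Night half: max(0, 16.8 − 10.5) × 0.5 = 6.3 × 0.5 = 3.15 DD.
Per 24 h: 11.65 DD/day.
Duration = 91 / 11.65 = 7.811 ≈ 7.8 days.

7.8 days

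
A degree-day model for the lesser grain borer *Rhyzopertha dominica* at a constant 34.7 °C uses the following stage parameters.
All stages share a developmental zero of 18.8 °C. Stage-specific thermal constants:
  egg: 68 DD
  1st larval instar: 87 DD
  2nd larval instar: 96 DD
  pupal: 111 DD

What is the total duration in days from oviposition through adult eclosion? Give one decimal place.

22.8 days

Daily accumulation at 34.7 °C = 34.7 − 18.8 = 15.9 DD/day.
Total K = 68 + 87 + 96 + 111 = 362 DD.
Total duration = 362 / 15.9 = 22.767 ≈ 22.8 days.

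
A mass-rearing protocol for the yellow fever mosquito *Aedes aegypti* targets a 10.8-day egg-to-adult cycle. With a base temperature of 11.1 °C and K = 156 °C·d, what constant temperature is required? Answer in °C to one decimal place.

25.5 °C

Required daily accumulation = 156 / 10.8 = 14.444 DD/day.
T = T_base + 14.444 = 11.1 + 14.444 = 25.544 ≈ 25.5 °C.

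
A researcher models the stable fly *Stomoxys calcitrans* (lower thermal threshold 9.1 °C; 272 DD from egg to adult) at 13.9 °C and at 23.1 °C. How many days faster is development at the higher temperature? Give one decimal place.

At 13.9 °C: 272 / (13.9 − 9.1) = 272 / 4.8 = 56.667 d.
At 23.1 °C: 272 / (23.1 − 9.1) = 272 / 14.0 = 19.429 d.
Difference = |56.667 − 19.429| = 37.238 ≈ 37.2 days.

37.2 days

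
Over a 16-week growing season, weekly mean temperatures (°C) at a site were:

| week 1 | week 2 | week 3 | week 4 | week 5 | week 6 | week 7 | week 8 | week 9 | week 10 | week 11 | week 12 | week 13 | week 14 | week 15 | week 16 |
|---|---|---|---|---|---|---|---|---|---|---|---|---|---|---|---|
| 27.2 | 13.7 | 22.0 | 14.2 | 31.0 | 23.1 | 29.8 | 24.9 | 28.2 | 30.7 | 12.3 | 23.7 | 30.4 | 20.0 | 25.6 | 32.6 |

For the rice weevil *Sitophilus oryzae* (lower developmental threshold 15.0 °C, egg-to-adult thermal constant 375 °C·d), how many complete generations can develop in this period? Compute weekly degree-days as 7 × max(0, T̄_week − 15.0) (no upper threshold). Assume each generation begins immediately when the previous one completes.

2 generations

Weekly DD (7 × max(0, T̄ − 15.0)): 85.4, 0.0, 49.0, 0.0, 112.0, 56.7, 103.6, 69.3, 92.4, 109.9, 0.0, 60.9, 107.8, 35.0, 74.2, 123.2.
Season total = 1079.4 DD.
Complete generations = ⌊1079.4 / 375⌋ = 2.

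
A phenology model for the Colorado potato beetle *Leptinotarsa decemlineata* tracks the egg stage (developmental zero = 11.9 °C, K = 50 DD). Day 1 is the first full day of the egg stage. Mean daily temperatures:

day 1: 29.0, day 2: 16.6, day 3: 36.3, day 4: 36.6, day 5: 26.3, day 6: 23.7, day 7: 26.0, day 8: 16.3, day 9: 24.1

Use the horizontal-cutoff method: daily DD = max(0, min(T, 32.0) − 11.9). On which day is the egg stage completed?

Daily DD above 11.9 °C (capped at 20.1): 17.1, 4.7, 20.1, 20.1, 14.4, 11.8, 14.1, 4.4, 12.2.
Cumulative: 17.1, 21.8, 41.9, 62.0, 76.4, 88.2, 102.3, 106.7, 118.9.
The total first reaches 50 DD on day 4.

day 4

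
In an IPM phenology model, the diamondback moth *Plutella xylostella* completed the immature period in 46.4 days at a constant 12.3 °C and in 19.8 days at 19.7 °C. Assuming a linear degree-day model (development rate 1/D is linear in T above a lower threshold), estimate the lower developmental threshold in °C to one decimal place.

Linear rate model ⇒ the product D·(T − T_b) is constant across temperatures.
46.4·(12.3 − T_b) = 19.8·(19.7 − T_b)
T_b = (46.4·12.3 − 19.8·19.7) / (46.4 − 19.8) = 180.66 / 26.6 = 6.792 °C ≈ 6.8 °C.

6.8 °C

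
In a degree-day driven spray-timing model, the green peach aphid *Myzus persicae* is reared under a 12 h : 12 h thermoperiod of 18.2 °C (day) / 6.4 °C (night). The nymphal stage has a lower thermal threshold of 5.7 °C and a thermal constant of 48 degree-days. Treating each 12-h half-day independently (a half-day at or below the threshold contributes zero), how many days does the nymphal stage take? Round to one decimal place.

Day half: max(0, 18.2 − 5.7) × 0.5 = 12.5 × 0.5 = 6.25 DD.
Night half: max(0, 6.4 − 5.7) × 0.5 = 0.7 × 0.5 = 0.35 DD.
Per 24 h: 6.60 DD/day.
Duration = 48 / 6.60 = 7.273 ≈ 7.3 days.

7.3 days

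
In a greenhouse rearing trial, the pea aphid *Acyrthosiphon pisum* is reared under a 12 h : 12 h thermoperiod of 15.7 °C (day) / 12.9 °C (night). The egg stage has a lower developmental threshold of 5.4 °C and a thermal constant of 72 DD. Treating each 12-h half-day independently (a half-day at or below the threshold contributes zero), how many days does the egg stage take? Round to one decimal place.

8.1 days

Day half: max(0, 15.7 − 5.4) × 0.5 = 10.3 × 0.5 = 5.15 DD.
Night half: max(0, 12.9 − 5.4) × 0.5 = 7.5 × 0.5 = 3.75 DD.
Per 24 h: 8.90 DD/day.
Duration = 72 / 8.90 = 8.090 ≈ 8.1 days.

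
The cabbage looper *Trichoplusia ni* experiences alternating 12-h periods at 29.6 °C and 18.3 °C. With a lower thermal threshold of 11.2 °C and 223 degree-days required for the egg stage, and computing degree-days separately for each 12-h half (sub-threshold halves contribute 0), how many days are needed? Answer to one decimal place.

17.5 days

Day half: max(0, 29.6 − 11.2) × 0.5 = 18.4 × 0.5 = 9.20 DD.
Night half: max(0, 18.3 − 11.2) × 0.5 = 7.1 × 0.5 = 3.55 DD.
Per 24 h: 12.75 DD/day.
Duration = 223 / 12.75 = 17.490 ≈ 17.5 days.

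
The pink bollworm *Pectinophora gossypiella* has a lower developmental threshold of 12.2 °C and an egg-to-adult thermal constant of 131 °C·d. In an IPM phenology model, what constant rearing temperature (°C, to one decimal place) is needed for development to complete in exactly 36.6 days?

15.8 °C

Required daily accumulation = 131 / 36.6 = 3.579 DD/day.
T = T_base + 3.579 = 12.2 + 3.579 = 15.779 ≈ 15.8 °C.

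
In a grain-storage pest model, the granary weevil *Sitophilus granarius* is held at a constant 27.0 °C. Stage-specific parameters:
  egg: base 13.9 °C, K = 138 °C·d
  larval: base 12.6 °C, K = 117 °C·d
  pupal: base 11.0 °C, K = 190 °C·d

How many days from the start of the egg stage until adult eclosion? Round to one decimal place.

30.5 days

egg: 138 / (27.0 − 13.9) = 138 / 13.1 = 10.534 d.
larval: 117 / (27.0 − 12.6) = 117 / 14.4 = 8.125 d.
pupal: 190 / (27.0 − 11.0) = 190 / 16.0 = 11.875 d.
Sum = 30.534 ≈ 30.5 days.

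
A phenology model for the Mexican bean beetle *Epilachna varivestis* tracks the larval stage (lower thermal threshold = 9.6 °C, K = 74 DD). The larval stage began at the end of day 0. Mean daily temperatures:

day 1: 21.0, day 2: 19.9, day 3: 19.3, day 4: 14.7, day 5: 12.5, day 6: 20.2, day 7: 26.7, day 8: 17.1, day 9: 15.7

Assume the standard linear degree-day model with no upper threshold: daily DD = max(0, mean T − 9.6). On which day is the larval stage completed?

Daily DD above 9.6 °C: 11.4, 10.3, 9.7, 5.1, 2.9, 10.6, 17.1, 7.5, 6.1.
Cumulative: 11.4, 21.7, 31.4, 36.5, 39.4, 50.0, 67.1, 74.6, 80.7.
The total first reaches 74 DD on day 8.

day 8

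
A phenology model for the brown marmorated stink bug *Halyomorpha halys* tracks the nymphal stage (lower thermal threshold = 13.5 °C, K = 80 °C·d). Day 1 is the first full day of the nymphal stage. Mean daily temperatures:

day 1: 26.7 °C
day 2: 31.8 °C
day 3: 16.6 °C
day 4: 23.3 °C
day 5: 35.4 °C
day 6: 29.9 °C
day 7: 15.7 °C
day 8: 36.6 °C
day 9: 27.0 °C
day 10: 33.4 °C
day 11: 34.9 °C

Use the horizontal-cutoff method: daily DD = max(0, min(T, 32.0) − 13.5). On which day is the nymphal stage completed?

day 7

Daily DD above 13.5 °C (capped at 18.5): 13.2, 18.3, 3.1, 9.8, 18.5, 16.4, 2.2, 18.5, 13.5, 18.5, 18.5.
Cumulative: 13.2, 31.5, 34.6, 44.4, 62.9, 79.3, 81.5, 100.0, 113.5, 132.0, 150.5.
The total first reaches 80 DD on day 7.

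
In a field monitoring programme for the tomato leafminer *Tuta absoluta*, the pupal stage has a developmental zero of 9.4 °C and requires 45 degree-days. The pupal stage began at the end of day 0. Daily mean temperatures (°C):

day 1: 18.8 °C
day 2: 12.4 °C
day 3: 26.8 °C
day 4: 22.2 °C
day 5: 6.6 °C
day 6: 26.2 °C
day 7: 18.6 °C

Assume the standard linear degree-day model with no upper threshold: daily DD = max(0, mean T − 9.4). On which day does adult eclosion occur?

Daily DD above 9.4 °C: 9.4, 3.0, 17.4, 12.8, 0.0, 16.8, 9.2.
Cumulative: 9.4, 12.4, 29.8, 42.6, 42.6, 59.4, 68.6.
The total first reaches 45 DD on day 6.

day 6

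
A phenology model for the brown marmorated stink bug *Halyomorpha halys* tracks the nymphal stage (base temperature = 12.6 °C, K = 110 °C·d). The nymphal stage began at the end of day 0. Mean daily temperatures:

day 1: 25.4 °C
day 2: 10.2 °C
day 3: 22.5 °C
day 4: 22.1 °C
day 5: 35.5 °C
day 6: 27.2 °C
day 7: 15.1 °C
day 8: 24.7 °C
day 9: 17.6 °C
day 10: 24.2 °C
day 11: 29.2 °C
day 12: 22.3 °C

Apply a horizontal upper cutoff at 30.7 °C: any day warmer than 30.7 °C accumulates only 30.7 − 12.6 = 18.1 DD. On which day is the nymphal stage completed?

Daily DD above 12.6 °C (capped at 18.1): 12.8, 0.0, 9.9, 9.5, 18.1, 14.6, 2.5, 12.1, 5.0, 11.6, 16.6, 9.7.
Cumulative: 12.8, 12.8, 22.7, 32.2, 50.3, 64.9, 67.4, 79.5, 84.5, 96.1, 112.7, 122.4.
The total first reaches 110 DD on day 11.

day 11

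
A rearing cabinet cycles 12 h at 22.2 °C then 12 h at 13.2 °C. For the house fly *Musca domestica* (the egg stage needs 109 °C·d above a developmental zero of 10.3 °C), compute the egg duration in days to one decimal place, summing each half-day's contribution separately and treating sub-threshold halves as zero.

Day half: max(0, 22.2 − 10.3) × 0.5 = 11.9 × 0.5 = 5.95 DD.
Night half: max(0, 13.2 − 10.3) × 0.5 = 2.9 × 0.5 = 1.45 DD.
Per 24 h: 7.40 DD/day.
Duration = 109 / 7.40 = 14.730 ≈ 14.7 days.

14.7 days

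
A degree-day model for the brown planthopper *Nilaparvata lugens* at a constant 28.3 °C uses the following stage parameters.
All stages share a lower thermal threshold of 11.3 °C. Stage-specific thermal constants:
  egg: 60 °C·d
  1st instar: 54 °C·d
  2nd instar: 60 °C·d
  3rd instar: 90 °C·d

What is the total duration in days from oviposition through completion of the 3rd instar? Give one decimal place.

Daily accumulation at 28.3 °C = 28.3 − 11.3 = 17.0 DD/day.
Total K = 60 + 54 + 60 + 90 = 264 DD.
Total duration = 264 / 17.0 = 15.529 ≈ 15.5 days.

15.5 days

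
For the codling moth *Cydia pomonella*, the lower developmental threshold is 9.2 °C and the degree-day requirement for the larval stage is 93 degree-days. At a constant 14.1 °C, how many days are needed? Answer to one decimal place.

19.0 days

Daily accumulation = 14.1 − 9.2 = 4.9 DD/day.
Duration = 93 / 4.9 = 18.980 ≈ 19.0 days.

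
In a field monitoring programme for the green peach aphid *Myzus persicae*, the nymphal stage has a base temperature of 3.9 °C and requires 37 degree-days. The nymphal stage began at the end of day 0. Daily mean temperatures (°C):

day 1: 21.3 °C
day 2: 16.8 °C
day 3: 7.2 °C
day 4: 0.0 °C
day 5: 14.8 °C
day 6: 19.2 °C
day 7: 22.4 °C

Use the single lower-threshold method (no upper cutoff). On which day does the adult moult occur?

Daily DD above 3.9 °C: 17.4, 12.9, 3.3, 0.0, 10.9, 15.3, 18.5.
Cumulative: 17.4, 30.3, 33.6, 33.6, 44.5, 59.8, 78.3.
The total first reaches 37 DD on day 5.

day 5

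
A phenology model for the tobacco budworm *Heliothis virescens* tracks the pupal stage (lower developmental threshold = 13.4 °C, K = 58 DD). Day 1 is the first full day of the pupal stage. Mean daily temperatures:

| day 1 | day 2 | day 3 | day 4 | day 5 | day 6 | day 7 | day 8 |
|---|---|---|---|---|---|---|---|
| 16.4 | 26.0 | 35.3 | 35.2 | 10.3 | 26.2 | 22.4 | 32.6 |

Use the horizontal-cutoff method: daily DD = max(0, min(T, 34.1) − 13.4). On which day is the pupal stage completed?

Daily DD above 13.4 °C (capped at 20.7): 3.0, 12.6, 20.7, 20.7, 0.0, 12.8, 9.0, 19.2.
Cumulative: 3.0, 15.6, 36.3, 57.0, 57.0, 69.8, 78.8, 98.0.
The total first reaches 58 DD on day 6.

day 6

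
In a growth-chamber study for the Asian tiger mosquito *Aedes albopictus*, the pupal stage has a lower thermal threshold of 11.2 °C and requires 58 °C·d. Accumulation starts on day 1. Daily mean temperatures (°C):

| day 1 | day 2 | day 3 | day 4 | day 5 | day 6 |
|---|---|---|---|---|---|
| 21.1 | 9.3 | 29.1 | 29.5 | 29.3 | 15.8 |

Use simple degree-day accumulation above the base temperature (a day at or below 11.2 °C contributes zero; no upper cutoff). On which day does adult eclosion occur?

Daily DD above 11.2 °C: 9.9, 0.0, 17.9, 18.3, 18.1, 4.6.
Cumulative: 9.9, 9.9, 27.8, 46.1, 64.2, 68.8.
The total first reaches 58 DD on day 5.

day 5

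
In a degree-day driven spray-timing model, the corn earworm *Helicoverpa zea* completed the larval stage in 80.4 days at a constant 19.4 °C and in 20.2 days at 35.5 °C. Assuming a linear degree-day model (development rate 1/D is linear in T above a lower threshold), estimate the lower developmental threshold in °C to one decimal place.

14.0 °C

Linear rate model ⇒ the product D·(T − T_b) is constant across temperatures.
80.4·(19.4 − T_b) = 20.2·(35.5 − T_b)
T_b = (80.4·19.4 − 20.2·35.5) / (80.4 − 20.2) = 842.66 / 60.2 = 13.998 °C ≈ 14.0 °C.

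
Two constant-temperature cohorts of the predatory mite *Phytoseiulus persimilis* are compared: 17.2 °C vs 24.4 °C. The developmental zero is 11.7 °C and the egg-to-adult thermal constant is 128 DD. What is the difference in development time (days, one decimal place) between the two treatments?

At 17.2 °C: 128 / (17.2 − 11.7) = 128 / 5.5 = 23.273 d.
At 24.4 °C: 128 / (24.4 − 11.7) = 128 / 12.7 = 10.079 d.
Difference = |23.273 − 10.079| = 13.194 ≈ 13.2 days.

13.2 days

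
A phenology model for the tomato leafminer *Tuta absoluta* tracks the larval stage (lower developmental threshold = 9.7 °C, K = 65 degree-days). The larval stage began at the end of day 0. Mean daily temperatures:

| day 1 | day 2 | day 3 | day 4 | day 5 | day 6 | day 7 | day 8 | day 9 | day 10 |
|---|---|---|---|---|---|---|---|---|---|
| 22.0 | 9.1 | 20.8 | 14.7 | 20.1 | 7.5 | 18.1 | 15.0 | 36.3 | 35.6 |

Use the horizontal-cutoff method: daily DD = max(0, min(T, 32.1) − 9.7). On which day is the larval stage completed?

day 9

Daily DD above 9.7 °C (capped at 22.4): 12.3, 0.0, 11.1, 5.0, 10.4, 0.0, 8.4, 5.3, 22.4, 22.4.
Cumulative: 12.3, 12.3, 23.4, 28.4, 38.8, 38.8, 47.2, 52.5, 74.9, 97.3.
The total first reaches 65 DD on day 9.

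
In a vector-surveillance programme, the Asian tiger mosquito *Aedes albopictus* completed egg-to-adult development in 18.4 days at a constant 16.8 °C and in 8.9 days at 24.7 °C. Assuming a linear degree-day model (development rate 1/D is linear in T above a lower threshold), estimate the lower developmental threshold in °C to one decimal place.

9.4 °C

Equal thermal constants: D₁(T₁ − T_b) = D₂(T₂ − T_b).
18.4·(16.8 − T_b) = 8.9·(24.7 − T_b)
T_b = (18.4·16.8 − 8.9·24.7) / (18.4 − 8.9) = 89.29 / 9.5 = 9.399 °C ≈ 9.4 °C.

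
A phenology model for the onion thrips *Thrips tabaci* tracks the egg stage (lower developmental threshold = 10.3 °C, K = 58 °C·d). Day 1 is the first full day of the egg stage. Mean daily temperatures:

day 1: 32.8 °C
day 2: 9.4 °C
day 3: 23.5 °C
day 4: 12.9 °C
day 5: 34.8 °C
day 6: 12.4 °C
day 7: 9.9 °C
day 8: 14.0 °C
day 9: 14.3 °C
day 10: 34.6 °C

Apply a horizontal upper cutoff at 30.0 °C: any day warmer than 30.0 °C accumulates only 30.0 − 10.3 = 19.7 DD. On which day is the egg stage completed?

Daily DD above 10.3 °C (capped at 19.7): 19.7, 0.0, 13.2, 2.6, 19.7, 2.1, 0.0, 3.7, 4.0, 19.7.
Cumulative: 19.7, 19.7, 32.9, 35.5, 55.2, 57.3, 57.3, 61.0, 65.0, 84.7.
The total first reaches 58 DD on day 8.

day 8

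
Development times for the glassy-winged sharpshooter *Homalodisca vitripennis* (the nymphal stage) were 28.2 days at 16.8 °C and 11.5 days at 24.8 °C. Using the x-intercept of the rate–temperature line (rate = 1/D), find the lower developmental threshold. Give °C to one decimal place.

Linear rate model ⇒ the product D·(T − T_b) is constant across temperatures.
28.2·(16.8 − T_b) = 11.5·(24.8 − T_b)
T_b = (28.2·16.8 − 11.5·24.8) / (28.2 − 11.5) = 188.56 / 16.7 = 11.291 °C ≈ 11.3 °C.

11.3 °C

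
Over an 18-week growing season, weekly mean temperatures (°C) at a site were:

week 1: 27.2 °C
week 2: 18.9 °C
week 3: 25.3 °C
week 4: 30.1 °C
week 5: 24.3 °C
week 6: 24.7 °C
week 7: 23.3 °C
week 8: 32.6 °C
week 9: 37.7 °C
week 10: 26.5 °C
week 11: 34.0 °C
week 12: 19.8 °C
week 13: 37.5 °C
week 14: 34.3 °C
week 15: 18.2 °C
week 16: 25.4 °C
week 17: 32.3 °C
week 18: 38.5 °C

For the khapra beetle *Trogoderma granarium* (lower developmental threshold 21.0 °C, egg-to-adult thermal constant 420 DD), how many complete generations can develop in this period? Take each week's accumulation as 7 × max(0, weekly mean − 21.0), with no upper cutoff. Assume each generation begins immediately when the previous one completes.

Weekly DD (7 × max(0, T̄ − 21.0)): 43.4, 0.0, 30.1, 63.7, 23.1, 25.9, 16.1, 81.2, 116.9, 38.5, 91.0, 0.0, 115.5, 93.1, 0.0, 30.8, 79.1, 122.5.
Season total = 970.9 DD.
Complete generations = ⌊970.9 / 420⌋ = 2.

2 generations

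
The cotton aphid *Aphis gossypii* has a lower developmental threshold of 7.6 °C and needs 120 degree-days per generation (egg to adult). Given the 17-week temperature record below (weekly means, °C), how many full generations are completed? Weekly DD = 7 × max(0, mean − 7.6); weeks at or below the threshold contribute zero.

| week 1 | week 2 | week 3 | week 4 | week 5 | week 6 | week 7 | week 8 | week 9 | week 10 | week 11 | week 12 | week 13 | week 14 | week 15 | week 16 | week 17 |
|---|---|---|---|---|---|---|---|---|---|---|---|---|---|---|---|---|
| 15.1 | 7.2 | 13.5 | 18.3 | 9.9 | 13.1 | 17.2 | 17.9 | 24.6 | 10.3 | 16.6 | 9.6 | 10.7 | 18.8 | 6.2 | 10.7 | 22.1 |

6 generations

Weekly DD (7 × max(0, T̄ − 7.6)): 52.5, 0.0, 41.3, 74.9, 16.1, 38.5, 67.2, 72.1, 119.0, 18.9, 63.0, 14.0, 21.7, 78.4, 0.0, 21.7, 101.5.
Season total = 800.8 DD.
Complete generations = ⌊800.8 / 120⌋ = 6.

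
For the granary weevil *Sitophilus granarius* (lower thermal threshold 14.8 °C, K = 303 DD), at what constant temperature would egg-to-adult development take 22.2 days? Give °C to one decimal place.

Required daily accumulation = 303 / 22.2 = 13.649 DD/day.
T = T_base + 13.649 = 14.8 + 13.649 = 28.449 ≈ 28.4 °C.

28.4 °C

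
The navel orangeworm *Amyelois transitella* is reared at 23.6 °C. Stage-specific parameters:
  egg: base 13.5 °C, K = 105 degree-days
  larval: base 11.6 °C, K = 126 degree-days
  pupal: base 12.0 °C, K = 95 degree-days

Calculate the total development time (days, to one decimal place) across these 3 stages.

29.1 days

egg: 105 / (23.6 − 13.5) = 105 / 10.1 = 10.396 d.
larval: 126 / (23.6 − 11.6) = 126 / 12.0 = 10.500 d.
pupal: 95 / (23.6 − 12.0) = 95 / 11.6 = 8.190 d.
Sum = 29.086 ≈ 29.1 days.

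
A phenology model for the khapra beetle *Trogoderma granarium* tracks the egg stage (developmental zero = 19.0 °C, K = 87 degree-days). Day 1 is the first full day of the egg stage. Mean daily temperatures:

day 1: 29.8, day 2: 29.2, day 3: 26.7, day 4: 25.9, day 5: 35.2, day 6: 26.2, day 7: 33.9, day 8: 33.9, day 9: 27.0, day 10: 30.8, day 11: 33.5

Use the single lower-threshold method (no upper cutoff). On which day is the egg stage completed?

Daily DD above 19.0 °C: 10.8, 10.2, 7.7, 6.9, 16.2, 7.2, 14.9, 14.9, 8.0, 11.8, 14.5.
Cumulative: 10.8, 21.0, 28.7, 35.6, 51.8, 59.0, 73.9, 88.8, 96.8, 108.6, 123.1.
The total first reaches 87 DD on day 8.

day 8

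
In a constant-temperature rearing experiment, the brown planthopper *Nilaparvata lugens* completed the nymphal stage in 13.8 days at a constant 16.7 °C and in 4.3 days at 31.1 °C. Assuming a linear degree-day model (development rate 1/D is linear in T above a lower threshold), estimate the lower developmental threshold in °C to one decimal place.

Under the model K = D·(T − T_b), so D₁·(T₁ − T_b) = D₂·(T₂ − T_b).
13.8·(16.7 − T_b) = 4.3·(31.1 − T_b)
T_b = (13.8·16.7 − 4.3·31.1) / (13.8 − 4.3) = 96.73 / 9.5 = 10.182 °C ≈ 10.2 °C.

10.2 °C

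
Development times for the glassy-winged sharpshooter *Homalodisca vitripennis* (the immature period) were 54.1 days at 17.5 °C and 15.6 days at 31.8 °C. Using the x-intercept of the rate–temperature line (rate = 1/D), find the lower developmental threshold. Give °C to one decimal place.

Under the model K = D·(T − T_b), so D₁·(T₁ − T_b) = D₂·(T₂ − T_b).
54.1·(17.5 − T_b) = 15.6·(31.8 − T_b)
T_b = (54.1·17.5 − 15.6·31.8) / (54.1 − 15.6) = 450.67 / 38.5 = 11.706 °C ≈ 11.7 °C.

11.7 °C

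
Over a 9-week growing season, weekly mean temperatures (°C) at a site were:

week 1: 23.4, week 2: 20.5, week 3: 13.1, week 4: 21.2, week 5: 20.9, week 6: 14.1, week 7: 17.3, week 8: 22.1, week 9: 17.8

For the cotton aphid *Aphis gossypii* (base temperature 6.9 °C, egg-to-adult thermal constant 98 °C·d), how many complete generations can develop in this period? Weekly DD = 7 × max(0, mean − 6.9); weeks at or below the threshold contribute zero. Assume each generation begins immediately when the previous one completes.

7 generations

Weekly DD (7 × max(0, T̄ − 6.9)): 115.5, 95.2, 43.4, 100.1, 98.0, 50.4, 72.8, 106.4, 76.3.
Season total = 758.1 DD.
Complete generations = ⌊758.1 / 98⌋ = 7.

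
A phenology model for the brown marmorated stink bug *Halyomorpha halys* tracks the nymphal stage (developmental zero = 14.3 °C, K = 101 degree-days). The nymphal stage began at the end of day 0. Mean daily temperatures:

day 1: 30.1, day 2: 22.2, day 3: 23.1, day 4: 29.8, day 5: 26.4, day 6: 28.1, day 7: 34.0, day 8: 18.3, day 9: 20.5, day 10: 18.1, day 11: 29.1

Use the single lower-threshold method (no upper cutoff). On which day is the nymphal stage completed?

day 9

Daily DD above 14.3 °C: 15.8, 7.9, 8.8, 15.5, 12.1, 13.8, 19.7, 4.0, 6.2, 3.8, 14.8.
Cumulative: 15.8, 23.7, 32.5, 48.0, 60.1, 73.9, 93.6, 97.6, 103.8, 107.6, 122.4.
The total first reaches 101 DD on day 9.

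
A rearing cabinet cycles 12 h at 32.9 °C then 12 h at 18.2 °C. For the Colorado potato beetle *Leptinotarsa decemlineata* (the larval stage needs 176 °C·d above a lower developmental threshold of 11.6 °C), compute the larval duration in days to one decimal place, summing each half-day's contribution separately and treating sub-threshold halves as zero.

12.6 days

Day half: max(0, 32.9 − 11.6) × 0.5 = 21.3 × 0.5 = 10.65 DD.
Night half: max(0, 18.2 − 11.6) × 0.5 = 6.6 × 0.5 = 3.30 DD.
Per 24 h: 13.95 DD/day.
Duration = 176 / 13.95 = 12.616 ≈ 12.6 days.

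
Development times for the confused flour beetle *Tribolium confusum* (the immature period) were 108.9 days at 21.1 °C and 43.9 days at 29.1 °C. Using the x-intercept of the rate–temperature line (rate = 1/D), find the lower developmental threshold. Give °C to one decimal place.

Equal thermal constants: D₁(T₁ − T_b) = D₂(T₂ − T_b).
108.9·(21.1 − T_b) = 43.9·(29.1 − T_b)
T_b = (108.9·21.1 − 43.9·29.1) / (108.9 − 43.9) = 1020.30 / 65.0 = 15.697 °C ≈ 15.7 °C.

15.7 °C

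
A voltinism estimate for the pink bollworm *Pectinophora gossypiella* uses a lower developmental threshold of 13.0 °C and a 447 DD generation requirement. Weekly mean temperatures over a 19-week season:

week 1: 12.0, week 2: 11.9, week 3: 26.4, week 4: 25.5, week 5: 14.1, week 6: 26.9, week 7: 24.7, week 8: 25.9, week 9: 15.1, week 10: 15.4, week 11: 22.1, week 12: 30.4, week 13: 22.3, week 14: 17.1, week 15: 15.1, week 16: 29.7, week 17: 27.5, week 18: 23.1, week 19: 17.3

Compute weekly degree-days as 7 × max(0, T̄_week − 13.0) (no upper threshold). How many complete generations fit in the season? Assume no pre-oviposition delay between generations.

Weekly DD (7 × max(0, T̄ − 13.0)): 0.0, 0.0, 93.8, 87.5, 7.7, 97.3, 81.9, 90.3, 14.7, 16.8, 63.7, 121.8, 65.1, 28.7, 14.7, 116.9, 101.5, 70.7, 30.1.
Season total = 1103.2 DD.
Complete generations = ⌊1103.2 / 447⌋ = 2.

2 generations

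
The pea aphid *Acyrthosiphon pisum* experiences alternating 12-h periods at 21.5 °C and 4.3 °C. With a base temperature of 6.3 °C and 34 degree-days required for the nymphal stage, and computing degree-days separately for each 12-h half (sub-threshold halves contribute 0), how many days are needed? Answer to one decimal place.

Day half: max(0, 21.5 − 6.3) × 0.5 = 15.2 × 0.5 = 7.60 DD.
Night half: max(0, 4.3 − 6.3) × 0.5 = 0.0 × 0.5 = 0.00 DD.
Per 24 h: 7.60 DD/day.
Duration = 34 / 7.60 = 4.474 ≈ 4.5 days.

4.5 days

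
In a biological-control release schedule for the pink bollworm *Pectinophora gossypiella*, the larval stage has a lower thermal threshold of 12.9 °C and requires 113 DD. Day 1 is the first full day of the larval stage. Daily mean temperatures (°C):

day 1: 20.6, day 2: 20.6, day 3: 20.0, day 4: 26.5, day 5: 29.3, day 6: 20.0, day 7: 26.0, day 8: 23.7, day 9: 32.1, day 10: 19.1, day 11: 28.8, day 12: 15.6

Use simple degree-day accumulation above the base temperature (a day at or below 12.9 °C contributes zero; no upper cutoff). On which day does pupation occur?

day 11

Daily DD above 12.9 °C: 7.7, 7.7, 7.1, 13.6, 16.4, 7.1, 13.1, 10.8, 19.2, 6.2, 15.9, 2.7.
Cumulative: 7.7, 15.4, 22.5, 36.1, 52.5, 59.6, 72.7, 83.5, 102.7, 108.9, 124.8, 127.5.
The total first reaches 113 DD on day 11.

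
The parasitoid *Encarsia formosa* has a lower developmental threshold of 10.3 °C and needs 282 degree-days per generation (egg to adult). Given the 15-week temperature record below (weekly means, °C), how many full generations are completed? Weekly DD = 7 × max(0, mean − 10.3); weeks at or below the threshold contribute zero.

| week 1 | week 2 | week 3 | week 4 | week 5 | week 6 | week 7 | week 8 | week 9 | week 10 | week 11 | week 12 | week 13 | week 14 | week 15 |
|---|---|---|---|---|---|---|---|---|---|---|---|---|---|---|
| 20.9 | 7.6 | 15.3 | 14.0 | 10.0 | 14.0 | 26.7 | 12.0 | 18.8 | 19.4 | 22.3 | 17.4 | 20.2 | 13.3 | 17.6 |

2 generations

Weekly DD (7 × max(0, T̄ − 10.3)): 74.2, 0.0, 35.0, 25.9, 0.0, 25.9, 114.8, 11.9, 59.5, 63.7, 84.0, 49.7, 69.3, 21.0, 51.1.
Season total = 686.0 DD.
Complete generations = ⌊686.0 / 282⌋ = 2.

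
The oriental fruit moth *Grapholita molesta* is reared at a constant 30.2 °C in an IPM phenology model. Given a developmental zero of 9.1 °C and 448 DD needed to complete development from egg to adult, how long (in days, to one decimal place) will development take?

Daily accumulation = 30.2 − 9.1 = 21.1 DD/day.
Duration = 448 / 21.1 = 21.232 ≈ 21.2 days.

21.2 days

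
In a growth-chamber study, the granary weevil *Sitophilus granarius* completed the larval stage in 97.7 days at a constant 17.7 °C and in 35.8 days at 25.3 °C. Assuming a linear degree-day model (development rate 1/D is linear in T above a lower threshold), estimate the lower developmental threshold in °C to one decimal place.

Under the model K = D·(T − T_b), so D₁·(T₁ − T_b) = D₂·(T₂ − T_b).
97.7·(17.7 − T_b) = 35.8·(25.3 − T_b)
T_b = (97.7·17.7 − 35.8·25.3) / (97.7 − 35.8) = 823.55 / 61.9 = 13.305 °C ≈ 13.3 °C.

13.3 °C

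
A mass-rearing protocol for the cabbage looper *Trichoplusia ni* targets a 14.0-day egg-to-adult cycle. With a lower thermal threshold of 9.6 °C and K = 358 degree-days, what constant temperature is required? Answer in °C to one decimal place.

Required daily accumulation = 358 / 14.0 = 25.571 DD/day.
T = T_base + 25.571 = 9.6 + 25.571 = 35.171 ≈ 35.2 °C.

35.2 °C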